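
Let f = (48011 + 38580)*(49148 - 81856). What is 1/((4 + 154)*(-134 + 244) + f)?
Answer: -1/2832201048 ≈ -3.5308e-10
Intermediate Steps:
f = -2832218428 (f = 86591*(-32708) = -2832218428)
1/((4 + 154)*(-134 + 244) + f) = 1/((4 + 154)*(-134 + 244) - 2832218428) = 1/(158*110 - 2832218428) = 1/(17380 - 2832218428) = 1/(-2832201048) = -1/2832201048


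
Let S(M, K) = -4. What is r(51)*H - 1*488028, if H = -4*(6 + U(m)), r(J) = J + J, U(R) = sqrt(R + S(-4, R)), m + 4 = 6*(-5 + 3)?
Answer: -490476 - 816*I*sqrt(5) ≈ -4.9048e+5 - 1824.6*I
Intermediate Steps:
m = -16 (m = -4 + 6*(-5 + 3) = -4 + 6*(-2) = -4 - 12 = -16)
U(R) = sqrt(-4 + R) (U(R) = sqrt(R - 4) = sqrt(-4 + R))
r(J) = 2*J
H = -24 - 8*I*sqrt(5) (H = -4*(6 + sqrt(-4 - 16)) = -4*(6 + sqrt(-20)) = -4*(6 + 2*I*sqrt(5)) = -24 - 8*I*sqrt(5) ≈ -24.0 - 17.889*I)
r(51)*H - 1*488028 = (2*51)*(-24 - 8*I*sqrt(5)) - 1*488028 = 102*(-24 - 8*I*sqrt(5)) - 488028 = (-2448 - 816*I*sqrt(5)) - 488028 = -490476 - 816*I*sqrt(5)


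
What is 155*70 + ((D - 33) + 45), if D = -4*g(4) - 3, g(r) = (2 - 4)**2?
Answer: 10843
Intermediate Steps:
g(r) = 4 (g(r) = (-2)**2 = 4)
D = -19 (D = -4*4 - 3 = -16 - 3 = -19)
155*70 + ((D - 33) + 45) = 155*70 + ((-19 - 33) + 45) = 10850 + (-52 + 45) = 10850 - 7 = 10843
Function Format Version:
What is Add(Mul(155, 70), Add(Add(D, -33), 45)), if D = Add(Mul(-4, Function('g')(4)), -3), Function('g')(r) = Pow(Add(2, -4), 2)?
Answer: 10843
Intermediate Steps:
Function('g')(r) = 4 (Function('g')(r) = Pow(-2, 2) = 4)
D = -19 (D = Add(Mul(-4, 4), -3) = Add(-16, -3) = -19)
Add(Mul(155, 70), Add(Add(D, -33), 45)) = Add(Mul(155, 70), Add(Add(-19, -33), 45)) = Add(10850, Add(-52, 45)) = Add(10850, -7) = 10843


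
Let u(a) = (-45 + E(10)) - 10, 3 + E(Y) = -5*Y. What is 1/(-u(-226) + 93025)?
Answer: 1/93133 ≈ 1.0737e-5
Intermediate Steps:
E(Y) = -3 - 5*Y
u(a) = -108 (u(a) = (-45 + (-3 - 5*10)) - 10 = (-45 + (-3 - 50)) - 10 = (-45 - 53) - 10 = -98 - 10 = -108)
1/(-u(-226) + 93025) = 1/(-1*(-108) + 93025) = 1/(108 + 93025) = 1/93133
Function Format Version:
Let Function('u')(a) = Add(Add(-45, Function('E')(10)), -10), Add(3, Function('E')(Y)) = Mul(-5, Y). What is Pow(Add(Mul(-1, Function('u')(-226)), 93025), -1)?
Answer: Rational(1, 93133) ≈ 1.0737e-5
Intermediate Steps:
Function('E')(Y) = Add(-3, Mul(-5, Y))
Function('u')(a) = -108 (Function('u')(a) = Add(Add(-45, Add(-3, Mul(-5, 10))), -10) = Add(Add(-45, Add(-3, -50)), -10) = Add(Add(-45, -53), -10) = Add(-98, -10) = -108)
Pow(Add(Mul(-1, Function('u')(-226)), 93025), -1) = Pow(Add(Mul(-1, -108), 93025), -1) = Pow(Add(108, 93025), -1) = Pow(93133, -1) = Rational(1, 93133)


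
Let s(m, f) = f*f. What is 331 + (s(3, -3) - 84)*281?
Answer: -20744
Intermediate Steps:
s(m, f) = f**2
331 + (s(3, -3) - 84)*281 = 331 + ((-3)**2 - 84)*281 = 331 + (9 - 84)*281 = 331 - 75*281 = 331 - 21075 = -20744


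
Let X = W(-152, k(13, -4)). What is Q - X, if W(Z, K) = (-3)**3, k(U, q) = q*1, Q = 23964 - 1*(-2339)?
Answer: 26330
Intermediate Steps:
Q = 26303 (Q = 23964 + 2339 = 26303)
k(U, q) = q
W(Z, K) = -27
X = -27
Q - X = 26303 - 1*(-27) = 26303 + 27 = 26330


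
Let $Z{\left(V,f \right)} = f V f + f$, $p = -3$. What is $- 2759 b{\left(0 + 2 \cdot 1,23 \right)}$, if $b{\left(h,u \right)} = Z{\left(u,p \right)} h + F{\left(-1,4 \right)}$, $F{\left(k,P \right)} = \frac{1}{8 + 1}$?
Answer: $- \frac{10133807}{9} \approx -1.126 \cdot 10^{6}$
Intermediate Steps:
$F{\left(k,P \right)} = \frac{1}{9}$
$Z{\left(V,f \right)} = f + V f^{2}$ ($Z{\left(V,f \right)} = V f f + f = V f^{2} + f = f + V f^{2}$)
$b{\left(h,u \right)} = \frac{1}{9} + h \left(-3 + 9 u\right)$ ($b{\left(h,u \right)} = - 3 \left(1 + u \left(-3\right)\right) h + \frac{1}{9} = - 3 \left(1 - 3 u\right) h + \frac{1}{9} = \left(-3 + 9 u\right) h + \frac{1}{9} = h \left(-3 + 9 u\right) + \frac{1}{9} = \frac{1}{9} + h \left(-3 + 9 u\right)$)
$- 2759 b{\left(0 + 2 \cdot 1,23 \right)} = - 2759 \left(\frac{1}{9} + 3 \left(0 + 2 \cdot 1\right) \left(-1 + 3 \cdot 23\right)\right) = - 2759 \left(\frac{1}{9} + 3 \left(0 + 2\right) \left(-1 + 69\right)\right) = - 2759 \left(\frac{1}{9} + 3 \cdot 2 \cdot 68\right) = - 2759 \left(\frac{1}{9} + 408\right) = \left(-2759\right) \frac{3673}{9} = - \frac{10133807}{9}$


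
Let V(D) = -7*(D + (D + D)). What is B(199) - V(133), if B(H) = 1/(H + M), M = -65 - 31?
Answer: 287680/103 ≈ 2793.0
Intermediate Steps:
M = -96
B(H) = 1/(-96 + H) (B(H) = 1/(H - 96) = 1/(-96 + H))
V(D) = -21*D (V(D) = -7*(D + 2*D) = -21*D)
B(199) - V(133) = 1/(-96 + 199) - (-21)*133 = 1/103 - 1*(-2793) = 1/103 + 2793 = 287680/103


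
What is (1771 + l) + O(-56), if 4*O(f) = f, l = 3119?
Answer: 4876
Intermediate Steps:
O(f) = f/4
(1771 + l) + O(-56) = (1771 + 3119) + (¼)*(-56) = 4890 - 14 = 4876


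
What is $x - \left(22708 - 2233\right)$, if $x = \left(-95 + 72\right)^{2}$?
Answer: $-19946$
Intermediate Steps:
$x = 529$ ($x = \left(-23\right)^{2} = 529$)
$x - \left(22708 - 2233\right) = 529 - \left(22708 - 2233\right) = 529 - 20475 = -19946$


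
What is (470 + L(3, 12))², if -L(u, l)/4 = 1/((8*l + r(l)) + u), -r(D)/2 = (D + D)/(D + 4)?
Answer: 127215841/576 ≈ 2.2086e+5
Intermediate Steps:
r(D) = -4*D/(4 + D) (r(D) = -2*(D + D)/(D + 4) = -2*2*D/(4 + D) = -4*D/(4 + D))
L(u, l) = -4/(u + 8*l - 4*l/(4 + l)) (L(u, l) = -4/((8*l - 4*l/(4 + l)) + u) = -4/(u + 8*l - 4*l/(4 + l)))
(470 + L(3, 12))² = (470 + 4*(-4 - 1*12)/(-4*12 + (4 + 12)*(3 + 8*12)))² = (470 + 4*(-4 - 12)/(-48 + 16*(3 + 96)))² = (470 + 4*(-16)/(-48 + 16*99))² = (470 + 4*(-16)/(-48 + 1584))² = (470 + 4*(-16)/1536)² = (470 + 4*(1/1536)*(-16))² = (470 - 1/24)² = (11279/24)² = 127215841/576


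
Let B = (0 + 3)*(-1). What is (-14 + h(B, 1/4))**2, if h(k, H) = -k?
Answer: 121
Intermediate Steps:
B = -3 (B = 3*(-1) = -3)
(-14 + h(B, 1/4))**2 = (-14 - 1*(-3))**2 = (-14 + 3)**2 = (-11)**2 = 121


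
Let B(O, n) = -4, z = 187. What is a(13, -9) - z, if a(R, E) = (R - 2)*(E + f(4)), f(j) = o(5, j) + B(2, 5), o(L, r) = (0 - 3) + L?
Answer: -308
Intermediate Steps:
o(L, r) = -3 + L
f(j) = -2 (f(j) = (-3 + 5) - 4 = 2 - 4 = -2)
a(R, E) = (-2 + E)*(-2 + R) (a(R, E) = (R - 2)*(E - 2) = (-2 + R)*(-2 + E) = (-2 + E)*(-2 + R))
a(13, -9) - z = (4 - 2*(-9) - 2*13 - 9*13) - 1*187 = (4 + 18 - 26 - 117) - 187 = -121 - 187 = -308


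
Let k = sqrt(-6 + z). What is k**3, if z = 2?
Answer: -8*I ≈ -8.0*I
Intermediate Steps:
k = 2*I (k = sqrt(-6 + 2) = sqrt(-4) = 2*I ≈ 2.0*I)
k**3 = (2*I)**3 = -8*I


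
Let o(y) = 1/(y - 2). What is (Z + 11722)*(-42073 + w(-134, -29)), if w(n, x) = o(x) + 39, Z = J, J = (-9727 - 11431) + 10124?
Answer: -896501840/31 ≈ -2.8919e+7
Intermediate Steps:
J = -11034 (J = -21158 + 10124 = -11034)
o(y) = 1/(-2 + y)
Z = -11034
w(n, x) = 39 + 1/(-2 + x) (w(n, x) = 1/(-2 + x) + 39 = 39 + 1/(-2 + x))
(Z + 11722)*(-42073 + w(-134, -29)) = (-11034 + 11722)*(-42073 + (-77 + 39*(-29))/(-2 - 29)) = 688*(-42073 + (-77 - 1131)/(-31)) = 688*(-42073 - 1/31*(-1208)) = 688*(-42073 + 1208/31) = 688*(-1303055/31) = -896501840/31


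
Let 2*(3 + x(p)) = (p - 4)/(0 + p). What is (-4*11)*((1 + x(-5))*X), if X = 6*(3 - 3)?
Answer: 0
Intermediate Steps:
x(p) = -3 + (-4 + p)/(2*p) (x(p) = -3 + ((p - 4)/(0 + p))/2 = -3 + ((-4 + p)/p)/2 = -3 + (-4 + p)/(2*p))
X = 0 (X = 6*0 = 0)
(-4*11)*((1 + x(-5))*X) = (-4*11)*((1 + (-5/2 - 2/(-5)))*0) = -44*(1 + (-5/2 - 2*(-1/5)))*0 = -44*(1 + (-5/2 + 2/5))*0 = -44*(1 - 21/10)*0 = -(-242)*0/5 = -44*0 = 0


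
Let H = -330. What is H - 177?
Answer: -507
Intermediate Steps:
H - 177 = -330 - 177 = -507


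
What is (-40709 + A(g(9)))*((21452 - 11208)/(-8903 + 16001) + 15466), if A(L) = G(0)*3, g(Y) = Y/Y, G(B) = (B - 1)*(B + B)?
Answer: -171898311908/273 ≈ -6.2966e+8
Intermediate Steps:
G(B) = 2*B*(-1 + B) (G(B) = (-1 + B)*(2*B) = 2*B*(-1 + B))
g(Y) = 1
A(L) = 0 (A(L) = (2*0*(-1 + 0))*3 = (2*0*(-1))*3 = 0*3 = 0)
(-40709 + A(g(9)))*((21452 - 11208)/(-8903 + 16001) + 15466) = (-40709 + 0)*((21452 - 11208)/(-8903 + 16001) + 15466) = -40709*(10244/7098 + 15466) = -40709*(10244*(1/7098) + 15466) = -40709*(394/273 + 15466) = -40709*4222612/273 = -171898311908/273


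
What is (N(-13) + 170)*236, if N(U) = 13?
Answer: 43188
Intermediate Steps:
(N(-13) + 170)*236 = (13 + 170)*236 = 183*236 = 43188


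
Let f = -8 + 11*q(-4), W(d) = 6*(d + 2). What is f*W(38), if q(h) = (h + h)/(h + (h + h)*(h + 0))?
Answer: -18720/7 ≈ -2674.3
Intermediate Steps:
W(d) = 12 + 6*d (W(d) = 6*(2 + d) = 12 + 6*d)
q(h) = 2*h/(h + 2*h²) (q(h) = (2*h)/(h + (2*h)*h) = (2*h)/(h + 2*h²) = 2*h/(h + 2*h²))
f = -78/7 (f = -8 + 11*(2/(1 + 2*(-4))) = -8 + 11*(2/(1 - 8)) = -8 + 11*(2/(-7)) = -8 + 11*(2*(-⅐)) = -8 + 11*(-2/7) = -8 - 22/7 = -78/7 ≈ -11.143)
f*W(38) = -78*(12 + 6*38)/7 = -78*(12 + 228)/7 = -78/7*240 = -18720/7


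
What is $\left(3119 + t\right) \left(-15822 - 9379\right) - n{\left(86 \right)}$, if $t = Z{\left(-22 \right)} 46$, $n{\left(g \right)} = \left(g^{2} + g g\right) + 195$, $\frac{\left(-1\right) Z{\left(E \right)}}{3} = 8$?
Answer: $-50795002$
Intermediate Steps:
$Z{\left(E \right)} = -24$ ($Z{\left(E \right)} = \left(-3\right) 8 = -24$)
$n{\left(g \right)} = 195 + 2 g^{2}$ ($n{\left(g \right)} = \left(g^{2} + g^{2}\right) + 195 = 2 g^{2} + 195 = 195 + 2 g^{2}$)
$t = -1104$ ($t = \left(-24\right) 46 = -1104$)
$\left(3119 + t\right) \left(-15822 - 9379\right) - n{\left(86 \right)} = \left(3119 - 1104\right) \left(-15822 - 9379\right) - \left(195 + 2 \cdot 86^{2}\right) = 2015 \left(-25201\right) - \left(195 + 2 \cdot 7396\right) = -50780015 - \left(195 + 14792\right) = -50780015 - 14987 = -50795002$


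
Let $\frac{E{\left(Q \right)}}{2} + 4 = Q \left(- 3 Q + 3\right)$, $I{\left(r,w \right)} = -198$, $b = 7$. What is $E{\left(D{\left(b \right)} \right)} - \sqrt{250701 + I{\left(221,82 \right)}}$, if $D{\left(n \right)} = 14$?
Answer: $-1100 - \sqrt{250503} \approx -1600.5$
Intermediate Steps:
$E{\left(Q \right)} = -8 + 2 Q \left(3 - 3 Q\right)$ ($E{\left(Q \right)} = -8 + 2 Q \left(- 3 Q + 3\right) = -8 + 2 Q \left(3 - 3 Q\right)$)
$E{\left(D{\left(b \right)} \right)} - \sqrt{250701 + I{\left(221,82 \right)}} = \left(-8 - 6 \cdot 14^{2} + 6 \cdot 14\right) - \sqrt{250701 - 198} = \left(-8 - 1176 + 84\right) - \sqrt{250503} = -1100 - \sqrt{250503}$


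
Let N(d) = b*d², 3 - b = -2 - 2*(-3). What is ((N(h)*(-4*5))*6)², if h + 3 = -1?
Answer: 3686400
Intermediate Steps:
b = -1 (b = 3 - (-2 - 2*(-3)) = 3 - (-2 + 6) = 3 - 1*4 = 3 - 4 = -1)
h = -4 (h = -3 - 1 = -4)
N(d) = -d²
((N(h)*(-4*5))*6)² = (((-1*(-4)²)*(-4*5))*6)² = ((-1*16*(-20))*6)² = (-16*(-20)*6)² = (320*6)² = 1920² = 3686400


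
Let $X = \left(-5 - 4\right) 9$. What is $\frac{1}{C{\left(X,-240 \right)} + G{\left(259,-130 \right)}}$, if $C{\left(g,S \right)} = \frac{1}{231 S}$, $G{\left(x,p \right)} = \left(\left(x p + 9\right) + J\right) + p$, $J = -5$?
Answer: $- \frac{55440}{1873650241} \approx -2.9589 \cdot 10^{-5}$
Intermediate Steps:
$G{\left(x,p \right)} = 4 + p + p x$ ($G{\left(x,p \right)} = \left(\left(x p + 9\right) - 5\right) + p = \left(\left(p x + 9\right) - 5\right) + p = \left(\left(9 + p x\right) - 5\right) + p = \left(4 + p x\right) + p = 4 + p + p x$)
$X = -81$ ($X = \left(-9\right) 9 = -81$)
$C{\left(g,S \right)} = \frac{1}{231 S}$
$\frac{1}{C{\left(X,-240 \right)} + G{\left(259,-130 \right)}} = \frac{1}{\frac{1}{231 \left(-240\right)} - 33796} = \frac{1}{\frac{1}{231} \left(- \frac{1}{240}\right) - 33796} = \frac{1}{- \frac{1}{55440} - 33796} = \frac{1}{- \frac{1873650241}{55440}} = - \frac{55440}{1873650241}$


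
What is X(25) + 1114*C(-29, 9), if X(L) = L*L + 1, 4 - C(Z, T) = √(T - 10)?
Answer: 5082 - 1114*I ≈ 5082.0 - 1114.0*I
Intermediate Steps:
C(Z, T) = 4 - √(-10 + T) (C(Z, T) = 4 - √(T - 10) = 4 - √(-10 + T))
X(L) = 1 + L² (X(L) = L² + 1 = 1 + L²)
X(25) + 1114*C(-29, 9) = (1 + 25²) + 1114*(4 - √(-10 + 9)) = (1 + 625) + 1114*(4 - √(-1)) = 626 + 1114*(4 - I) = 626 + (4456 - 1114*I) = 5082 - 1114*I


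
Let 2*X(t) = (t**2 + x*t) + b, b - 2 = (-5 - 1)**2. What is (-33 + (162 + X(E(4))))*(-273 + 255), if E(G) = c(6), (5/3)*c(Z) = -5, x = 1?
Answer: -2718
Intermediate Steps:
c(Z) = -3 (c(Z) = (3/5)*(-5) = -3)
b = 38 (b = 2 + (-5 - 1)**2 = 2 + (-6)**2 = 2 + 36 = 38)
E(G) = -3
X(t) = 19 + t/2 + t**2/2 (X(t) = ((t**2 + 1*t) + 38)/2 = ((t**2 + t) + 38)/2 = ((t + t**2) + 38)/2 = (38 + t + t**2)/2 = 19 + t/2 + t**2/2)
(-33 + (162 + X(E(4))))*(-273 + 255) = (-33 + (162 + (19 + (1/2)*(-3) + (1/2)*(-3)**2)))*(-273 + 255) = (-33 + (162 + (19 - 3/2 + (1/2)*9)))*(-18) = (-33 + (162 + (19 - 3/2 + 9/2)))*(-18) = (-33 + (162 + 22))*(-18) = (-33 + 184)*(-18) = 151*(-18) = -2718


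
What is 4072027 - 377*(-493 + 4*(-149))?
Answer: 4482580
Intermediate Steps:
4072027 - 377*(-493 + 4*(-149)) = 4072027 - 377*(-493 - 596) = 4072027 - 377*(-1089) = 4072027 + 410553 = 4482580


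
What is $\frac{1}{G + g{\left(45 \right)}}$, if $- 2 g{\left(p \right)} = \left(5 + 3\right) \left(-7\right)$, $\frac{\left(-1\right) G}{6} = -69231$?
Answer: $\frac{1}{415414} \approx 2.4072 \cdot 10^{-6}$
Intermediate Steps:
$G = 415386$ ($G = \left(-6\right) \left(-69231\right) = 415386$)
$g{\left(p \right)} = 28$ ($g{\left(p \right)} = - \frac{\left(5 + 3\right) \left(-7\right)}{2} = - \frac{8 \left(-7\right)}{2} = \left(- \frac{1}{2}\right) \left(-56\right) = 28$)
$\frac{1}{G + g{\left(45 \right)}} = \frac{1}{415386 + 28} = \frac{1}{415414}$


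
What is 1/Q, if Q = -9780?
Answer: -1/9780 ≈ -0.00010225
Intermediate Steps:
1/Q = 1/(-9780) = -1/9780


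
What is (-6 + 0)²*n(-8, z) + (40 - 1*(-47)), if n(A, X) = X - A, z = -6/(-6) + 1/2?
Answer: 429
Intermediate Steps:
z = 3/2 (z = -6*(-⅙) + 1*(½) = 1 + ½ = 3/2 ≈ 1.5000)
(-6 + 0)²*n(-8, z) + (40 - 1*(-47)) = (-6 + 0)²*(3/2 - 1*(-8)) + (40 - 1*(-47)) = (-6)²*(3/2 + 8) + (40 + 47) = 36*(19/2) + 87 = 342 + 87 = 429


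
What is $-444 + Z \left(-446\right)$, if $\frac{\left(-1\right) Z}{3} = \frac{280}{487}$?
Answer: $\frac{158412}{487} \approx 325.28$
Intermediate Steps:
$Z = - \frac{840}{487}$ ($Z = - 3 \cdot \frac{280}{487} = - 3 \cdot 280 \cdot \frac{1}{487} = \left(-3\right) \frac{280}{487} = - \frac{840}{487} \approx -1.7248$)
$-444 + Z \left(-446\right) = -444 - - \frac{374640}{487} = -444 + \frac{374640}{487} = \frac{158412}{487}$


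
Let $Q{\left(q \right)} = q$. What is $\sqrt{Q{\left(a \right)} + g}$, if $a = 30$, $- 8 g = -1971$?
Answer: $\frac{\sqrt{4422}}{4} \approx 16.625$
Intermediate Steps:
$g = \frac{1971}{8}$ ($g = \left(- \frac{1}{8}\right) \left(-1971\right) = \frac{1971}{8} \approx 246.38$)
$\sqrt{Q{\left(a \right)} + g} = \sqrt{30 + \frac{1971}{8}} = \sqrt{\frac{2211}{8}} = \frac{\sqrt{4422}}{4}$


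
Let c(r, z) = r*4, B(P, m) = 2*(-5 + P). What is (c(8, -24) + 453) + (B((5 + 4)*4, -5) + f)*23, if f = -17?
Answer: 1520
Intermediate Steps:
B(P, m) = -10 + 2*P
c(r, z) = 4*r
(c(8, -24) + 453) + (B((5 + 4)*4, -5) + f)*23 = (4*8 + 453) + ((-10 + 2*((5 + 4)*4)) - 17)*23 = (32 + 453) + ((-10 + 2*(9*4)) - 17)*23 = 485 + ((-10 + 2*36) - 17)*23 = 485 + ((-10 + 72) - 17)*23 = 485 + (62 - 17)*23 = 485 + 45*23 = 485 + 1035 = 1520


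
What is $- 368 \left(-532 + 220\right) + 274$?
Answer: $115090$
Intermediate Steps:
$- 368 \left(-532 + 220\right) + 274 = \left(-368\right) \left(-312\right) + 274 = 114816 + 274 = 115090$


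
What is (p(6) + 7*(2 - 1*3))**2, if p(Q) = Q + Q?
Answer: 25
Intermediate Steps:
p(Q) = 2*Q
(p(6) + 7*(2 - 1*3))**2 = (2*6 + 7*(2 - 1*3))**2 = (12 + 7*(2 - 3))**2 = (12 + 7*(-1))**2 = (12 - 7)**2 = 5**2 = 25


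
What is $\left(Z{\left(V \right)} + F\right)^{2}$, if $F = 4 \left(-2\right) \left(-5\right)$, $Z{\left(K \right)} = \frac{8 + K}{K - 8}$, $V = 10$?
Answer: $2401$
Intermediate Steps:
$Z{\left(K \right)} = \frac{8 + K}{-8 + K}$
$F = 40$ ($F = \left(-8\right) \left(-5\right) = 40$)
$\left(Z{\left(V \right)} + F\right)^{2} = \left(\frac{8 + 10}{-8 + 10} + 40\right)^{2} = \left(\frac{1}{2} \cdot 18 + 40\right)^{2} = \left(9 + 40\right)^{2} = 49^{2} = 2401$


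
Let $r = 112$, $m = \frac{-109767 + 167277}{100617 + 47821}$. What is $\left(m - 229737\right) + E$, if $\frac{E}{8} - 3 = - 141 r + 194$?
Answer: $- \frac{26310384088}{74219} \approx -3.545 \cdot 10^{5}$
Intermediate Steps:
$m = \frac{28755}{74219}$ ($m = \frac{57510}{148438} = 57510 \cdot \frac{1}{148438} = \frac{28755}{74219} \approx 0.38743$)
$E = -124760$ ($E = 24 + 8 \left(\left(-141\right) 112 + 194\right) = 24 + 8 \left(-15792 + 194\right) = 24 + 8 \left(-15598\right) = 24 - 124784 = -124760$)
$\left(m - 229737\right) + E = \left(\frac{28755}{74219} - 229737\right) - 124760 = - \frac{17050821648}{74219} - 124760 = - \frac{26310384088}{74219}$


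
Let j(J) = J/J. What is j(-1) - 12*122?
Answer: -1463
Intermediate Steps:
j(J) = 1
j(-1) - 12*122 = 1 - 12*122 = 1 - 1464 = -1463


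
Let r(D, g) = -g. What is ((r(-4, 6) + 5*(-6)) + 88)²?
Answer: 2704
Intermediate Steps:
((r(-4, 6) + 5*(-6)) + 88)² = ((-1*6 + 5*(-6)) + 88)² = ((-6 - 30) + 88)² = (-36 + 88)² = 52² = 2704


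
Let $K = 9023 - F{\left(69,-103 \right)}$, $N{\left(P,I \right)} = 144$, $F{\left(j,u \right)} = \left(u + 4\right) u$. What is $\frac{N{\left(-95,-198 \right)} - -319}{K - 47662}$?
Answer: $- \frac{463}{48836} \approx -0.0094807$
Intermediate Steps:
$F{\left(j,u \right)} = u \left(4 + u\right)$ ($F{\left(j,u \right)} = \left(4 + u\right) u = u \left(4 + u\right)$)
$K = -1174$ ($K = 9023 - - 103 \left(4 - 103\right) = 9023 - \left(-103\right) \left(-99\right) = 9023 - 10197 = -1174$)
$\frac{N{\left(-95,-198 \right)} - -319}{K - 47662} = \frac{144 - -319}{-1174 - 47662} = \frac{144 + \left(-110 + 429\right)}{-48836} = \left(144 + 319\right) \left(- \frac{1}{48836}\right) = 463 \left(- \frac{1}{48836}\right) = - \frac{463}{48836}$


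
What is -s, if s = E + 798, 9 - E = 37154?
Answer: 36347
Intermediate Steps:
E = -37145 (E = 9 - 1*37154 = 9 - 37154 = -37145)
s = -36347 (s = -37145 + 798 = -36347)
-s = -1*(-36347) = 36347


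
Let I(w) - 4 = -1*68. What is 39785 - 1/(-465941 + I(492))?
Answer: 18540008926/466005 ≈ 39785.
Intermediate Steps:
I(w) = -64 (I(w) = 4 - 1*68 = 4 - 68 = -64)
39785 - 1/(-465941 + I(492)) = 39785 - 1/(-465941 - 64) = 39785 - 1/(-466005) = 39785 - 1*(-1/466005) = 39785 + 1/466005 = 18540008926/466005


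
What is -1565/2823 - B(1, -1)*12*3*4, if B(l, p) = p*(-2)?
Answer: -814589/2823 ≈ -288.55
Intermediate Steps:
B(l, p) = -2*p
-1565/2823 - B(1, -1)*12*3*4 = -1565/2823 - -2*(-1)*12*3*4 = -1565*1/2823 - 2*12*12 = -1565/2823 - 24*12 = -1565/2823 - 1*288 = -1565/2823 - 288 = -814589/2823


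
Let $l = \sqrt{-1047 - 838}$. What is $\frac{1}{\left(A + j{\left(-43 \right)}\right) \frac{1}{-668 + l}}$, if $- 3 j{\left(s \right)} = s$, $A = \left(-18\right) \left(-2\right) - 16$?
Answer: $- \frac{2004}{103} + \frac{3 i \sqrt{1885}}{103} \approx -19.456 + 1.2646 i$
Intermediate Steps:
$A = 20$ ($A = 36 - 16 = 20$)
$j{\left(s \right)} = - \frac{s}{3}$
$l = i \sqrt{1885}$ ($l = \sqrt{-1885} = i \sqrt{1885} \approx 43.417 i$)
$\frac{1}{\left(A + j{\left(-43 \right)}\right) \frac{1}{-668 + l}} = \frac{1}{\left(20 - - \frac{43}{3}\right) \frac{1}{-668 + i \sqrt{1885}}} = \frac{1}{\left(20 + \frac{43}{3}\right) \frac{1}{-668 + i \sqrt{1885}}} = \frac{1}{\frac{103}{3} \frac{1}{-668 + i \sqrt{1885}}} = - \frac{2004}{103} + \frac{3 i \sqrt{1885}}{103}$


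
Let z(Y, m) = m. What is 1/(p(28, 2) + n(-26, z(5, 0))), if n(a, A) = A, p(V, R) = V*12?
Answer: 1/336 ≈ 0.0029762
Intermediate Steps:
p(V, R) = 12*V
1/(p(28, 2) + n(-26, z(5, 0))) = 1/(12*28 + 0) = 1/(336 + 0) = 1/336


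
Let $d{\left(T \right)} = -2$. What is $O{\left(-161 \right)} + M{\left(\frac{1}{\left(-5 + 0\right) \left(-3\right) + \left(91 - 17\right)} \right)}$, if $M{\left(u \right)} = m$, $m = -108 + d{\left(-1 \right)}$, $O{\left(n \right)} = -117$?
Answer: $-227$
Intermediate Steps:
$m = -110$ ($m = -108 - 2 = -110$)
$M{\left(u \right)} = -110$
$O{\left(-161 \right)} + M{\left(\frac{1}{\left(-5 + 0\right) \left(-3\right) + \left(91 - 17\right)} \right)} = -117 - 110 = -227$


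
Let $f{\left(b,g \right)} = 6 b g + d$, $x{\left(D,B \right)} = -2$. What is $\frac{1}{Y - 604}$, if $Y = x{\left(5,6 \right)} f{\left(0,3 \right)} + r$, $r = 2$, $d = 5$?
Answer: $- \frac{1}{612} \approx -0.001634$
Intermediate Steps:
$f{\left(b,g \right)} = 5 + 6 b g$ ($f{\left(b,g \right)} = 6 b g + 5 = 5 + 6 b g$)
$Y = -8$ ($Y = - 2 \left(5 + 6 \cdot 0 \cdot 3\right) + 2 = - 2 \left(5 + 0\right) + 2 = \left(-2\right) 5 + 2 = -10 + 2 = -8$)
$\frac{1}{Y - 604} = \frac{1}{-8 - 604} = \frac{1}{-612} = - \frac{1}{612}$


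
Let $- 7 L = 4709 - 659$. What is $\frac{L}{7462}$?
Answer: $- \frac{2025}{26117} \approx -0.077536$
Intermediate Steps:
$L = - \frac{4050}{7}$ ($L = - \frac{4709 - 659}{7} = \left(- \frac{1}{7}\right) 4050 = - \frac{4050}{7} \approx -578.57$)
$\frac{L}{7462} = - \frac{4050}{7 \cdot 7462} = \left(- \frac{4050}{7}\right) \frac{1}{7462} = - \frac{2025}{26117}$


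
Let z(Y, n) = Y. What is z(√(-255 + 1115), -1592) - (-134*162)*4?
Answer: 86832 + 2*√215 ≈ 86861.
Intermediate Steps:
z(√(-255 + 1115), -1592) - (-134*162)*4 = √(-255 + 1115) - (-134*162)*4 = √860 - (-21708)*4 = 2*√215 - 1*(-86832) = 2*√215 + 86832 = 86832 + 2*√215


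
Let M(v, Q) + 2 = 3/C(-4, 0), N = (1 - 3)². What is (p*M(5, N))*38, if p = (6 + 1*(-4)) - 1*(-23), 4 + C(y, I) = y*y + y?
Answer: -6175/4 ≈ -1543.8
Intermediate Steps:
C(y, I) = -4 + y + y² (C(y, I) = -4 + (y*y + y) = -4 + (y² + y) = -4 + (y + y²) = -4 + y + y²)
N = 4 (N = (-2)² = 4)
M(v, Q) = -13/8 (M(v, Q) = -2 + 3/(-4 - 4 + (-4)²) = -2 + 3/(-4 - 4 + 16) = -2 + 3/8 = -13/8)
p = 25 (p = (6 - 4) + 23 = 2 + 23 = 25)
(p*M(5, N))*38 = (25*(-13/8))*38 = -325/8*38 = -6175/4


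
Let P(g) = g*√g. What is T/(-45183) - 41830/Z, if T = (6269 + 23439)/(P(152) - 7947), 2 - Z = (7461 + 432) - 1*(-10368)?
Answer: 37576624767339058/16401753643755799 + 9031232*√38/2694849714183 ≈ 2.2910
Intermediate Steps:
P(g) = g^(3/2)
Z = -18259 (Z = 2 - ((7461 + 432) - 1*(-10368)) = 2 - (7893 + 10368) = 2 - 1*18261 = 2 - 18261 = -18259)
T = 29708/(-7947 + 304*√38) (T = (6269 + 23439)/(152^(3/2) - 7947) = 29708/(304*√38 - 7947) = 29708/(-7947 + 304*√38) ≈ -4.8918)
T/(-45183) - 41830/Z = (-236089476/59643001 - 9031232*√38/59643001)/(-45183) - 41830/(-18259) = (-236089476/59643001 - 9031232*√38/59643001)*(-1/45183) - 41830*(-1/18259) = (78696492/898283238061 + 9031232*√38/2694849714183) + 41830/18259 = 37576624767339058/16401753643755799 + 9031232*√38/2694849714183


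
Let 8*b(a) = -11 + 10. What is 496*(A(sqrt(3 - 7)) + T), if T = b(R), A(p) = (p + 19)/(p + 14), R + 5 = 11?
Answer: 3038/5 - 124*I/5 ≈ 607.6 - 24.8*I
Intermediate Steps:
R = 6 (R = -5 + 11 = 6)
b(a) = -1/8 (b(a) = (-11 + 10)/8 = (1/8)*(-1) = -1/8)
A(p) = (19 + p)/(14 + p)
T = -1/8 ≈ -0.12500
496*(A(sqrt(3 - 7)) + T) = 496*((19 + sqrt(3 - 7))/(14 + sqrt(3 - 7)) - 1/8) = 496*((19 + sqrt(-4))/(14 + sqrt(-4)) - 1/8) = 496*((19 + 2*I)/(14 + 2*I) - 1/8) = 496*(((14 - 2*I)/200)*(19 + 2*I) - 1/8) = 496*((14 - 2*I)*(19 + 2*I)/200 - 1/8) = 496*(-1/8 + (14 - 2*I)*(19 + 2*I)/200) = -62 + 62*(14 - 2*I)*(19 + 2*I)/25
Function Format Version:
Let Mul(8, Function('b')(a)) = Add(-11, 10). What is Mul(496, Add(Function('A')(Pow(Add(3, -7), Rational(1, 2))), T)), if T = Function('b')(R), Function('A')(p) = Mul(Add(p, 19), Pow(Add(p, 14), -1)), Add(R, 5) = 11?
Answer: Add(Rational(3038, 5), Mul(Rational(-124, 5), I)) ≈ Add(607.60, Mul(-24.800, I))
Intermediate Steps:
R = 6 (R = Add(-5, 11) = 6)
Function('b')(a) = Rational(-1, 8) (Function('b')(a) = Mul(Rational(1, 8), Add(-11, 10)) = Mul(Rational(1, 8), -1) = Rational(-1, 8))
Function('A')(p) = Mul(Pow(Add(14, p), -1), Add(19, p)) (Function('A')(p) = Mul(Add(19, p), Pow(Add(14, p), -1)) = Mul(Pow(Add(14, p), -1), Add(19, p)))
T = Rational(-1, 8) ≈ -0.12500
Mul(496, Add(Function('A')(Pow(Add(3, -7), Rational(1, 2))), T)) = Mul(496, Add(Mul(Pow(Add(14, Pow(Add(3, -7), Rational(1, 2))), -1), Add(19, Pow(Add(3, -7), Rational(1, 2)))), Rational(-1, 8))) = Mul(496, Add(Mul(Pow(Add(14, Pow(-4, Rational(1, 2))), -1), Add(19, Pow(-4, Rational(1, 2)))), Rational(-1, 8))) = Mul(496, Add(Mul(Pow(Add(14, Mul(2, I)), -1), Add(19, Mul(2, I))), Rational(-1, 8))) = Mul(496, Add(Mul(Mul(Rational(1, 200), Add(14, Mul(-2, I))), Add(19, Mul(2, I))), Rational(-1, 8))) = Mul(496, Add(Mul(Rational(1, 200), Add(14, Mul(-2, I)), Add(19, Mul(2, I))), Rational(-1, 8))) = Mul(496, Add(Rational(-1, 8), Mul(Rational(1, 200), Add(14, Mul(-2, I)), Add(19, Mul(2, I))))) = Add(-62, Mul(Rational(62, 25), Add(14, Mul(-2, I)), Add(19, Mul(2, I))))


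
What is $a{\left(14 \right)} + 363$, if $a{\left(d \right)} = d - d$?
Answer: $363$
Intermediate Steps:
$a{\left(d \right)} = 0$
$a{\left(14 \right)} + 363 = 0 + 363 = 363$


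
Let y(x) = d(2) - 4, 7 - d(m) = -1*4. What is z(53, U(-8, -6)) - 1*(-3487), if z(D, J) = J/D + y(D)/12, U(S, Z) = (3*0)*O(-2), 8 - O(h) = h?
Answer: 41851/12 ≈ 3487.6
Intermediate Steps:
O(h) = 8 - h
d(m) = 11 (d(m) = 7 - (-1)*4 = 7 - 1*(-4) = 7 + 4 = 11)
U(S, Z) = 0 (U(S, Z) = (3*0)*(8 - 1*(-2)) = 0*(8 + 2) = 0*10 = 0)
y(x) = 7 (y(x) = 11 - 4 = 7)
z(D, J) = 7/12 + J/D (z(D, J) = J/D + 7/12 = 7/12 + J/D)
z(53, U(-8, -6)) - 1*(-3487) = (7/12 + 0/53) - 1*(-3487) = (7/12 + 0*(1/53)) + 3487 = (7/12 + 0) + 3487 = 7/12 + 3487 = 41851/12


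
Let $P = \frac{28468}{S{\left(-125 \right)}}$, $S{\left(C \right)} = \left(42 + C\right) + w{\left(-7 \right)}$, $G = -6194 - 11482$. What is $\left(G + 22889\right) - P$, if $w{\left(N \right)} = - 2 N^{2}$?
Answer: $\frac{972021}{181} \approx 5370.3$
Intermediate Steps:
$G = -17676$ ($G = -6194 - 11482 = -17676$)
$S{\left(C \right)} = -56 + C$ ($S{\left(C \right)} = \left(42 + C\right) - 2 \left(-7\right)^{2} = \left(42 + C\right) - 98 = -56 + C$)
$P = - \frac{28468}{181}$ ($P = \frac{28468}{-56 - 125} = \frac{28468}{-181} = 28468 \left(- \frac{1}{181}\right) = - \frac{28468}{181} \approx -157.28$)
$\left(G + 22889\right) - P = \left(-17676 + 22889\right) - - \frac{28468}{181} = 5213 + \frac{28468}{181} = \frac{972021}{181}$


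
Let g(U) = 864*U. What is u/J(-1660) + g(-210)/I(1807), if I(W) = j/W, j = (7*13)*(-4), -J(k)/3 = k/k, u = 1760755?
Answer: 941405/3 ≈ 3.1380e+5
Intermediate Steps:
J(k) = -3 (J(k) = -3*k/k = -3*1 = -3)
j = -364 (j = 91*(-4) = -364)
I(W) = -364/W
u/J(-1660) + g(-210)/I(1807) = 1760755/(-3) + (864*(-210))/((-364/1807)) = 1760755*(-1/3) - 181440/((-364*1/1807)) = -1760755/3 - 181440/(-28/139) = -1760755/3 - 181440*(-139/28) = -1760755/3 + 900720 = 941405/3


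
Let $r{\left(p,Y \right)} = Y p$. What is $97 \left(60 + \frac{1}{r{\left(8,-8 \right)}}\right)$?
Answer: $\frac{372383}{64} \approx 5818.5$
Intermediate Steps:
$97 \left(60 + \frac{1}{r{\left(8,-8 \right)}}\right) = 97 \left(60 + \frac{1}{\left(-8\right) 8}\right) = 97 \left(60 + \frac{1}{-64}\right) = 97 \left(60 - \frac{1}{64}\right) = 97 \cdot \frac{3839}{64} = \frac{372383}{64}$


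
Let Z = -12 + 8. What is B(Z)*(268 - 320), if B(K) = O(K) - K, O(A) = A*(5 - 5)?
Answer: -208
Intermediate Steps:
O(A) = 0 (O(A) = A*0 = 0)
Z = -4
B(K) = -K (B(K) = 0 - K = -K)
B(Z)*(268 - 320) = (-1*(-4))*(268 - 320) = 4*(-52) = -208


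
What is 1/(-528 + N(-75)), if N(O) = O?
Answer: -1/603 ≈ -0.0016584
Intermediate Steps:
1/(-528 + N(-75)) = 1/(-528 - 75) = 1/(-603) = -1/603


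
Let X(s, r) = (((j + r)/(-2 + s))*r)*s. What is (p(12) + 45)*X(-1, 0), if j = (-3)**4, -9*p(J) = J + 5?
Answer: 0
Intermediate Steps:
p(J) = -5/9 - J/9 (p(J) = -(J + 5)/9 = -(5 + J)/9 = -5/9 - J/9)
j = 81
X(s, r) = r*s*(81 + r)/(-2 + s) (X(s, r) = (((81 + r)/(-2 + s))*r)*s = (r*(81 + r)/(-2 + s))*s = r*s*(81 + r)/(-2 + s))
(p(12) + 45)*X(-1, 0) = ((-5/9 - 1/9*12) + 45)*(0*(-1)*(81 + 0)/(-2 - 1)) = ((-5/9 - 4/3) + 45)*(0*(-1)*81/(-3)) = (-17/9 + 45)*(0*(-1)*(-1/3)*81) = (388/9)*0 = 0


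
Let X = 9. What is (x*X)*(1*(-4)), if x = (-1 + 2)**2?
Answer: -36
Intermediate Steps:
x = 1 (x = 1**2 = 1)
(x*X)*(1*(-4)) = (1*9)*(1*(-4)) = 9*(-4) = -36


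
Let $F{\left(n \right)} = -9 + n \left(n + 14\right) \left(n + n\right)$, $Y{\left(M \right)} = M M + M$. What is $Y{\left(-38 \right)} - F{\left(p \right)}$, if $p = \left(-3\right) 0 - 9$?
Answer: $605$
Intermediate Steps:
$Y{\left(M \right)} = M + M^{2}$ ($Y{\left(M \right)} = M^{2} + M = M + M^{2}$)
$p = -9$ ($p = 0 - 9 = -9$)
$F{\left(n \right)} = -9 + 2 n^{2} \left(14 + n\right)$ ($F{\left(n \right)} = -9 + n \left(14 + n\right) 2 n = -9 + n 2 n \left(14 + n\right) = -9 + 2 n^{2} \left(14 + n\right)$)
$Y{\left(-38 \right)} - F{\left(p \right)} = - 38 \left(1 - 38\right) - \left(-9 + 2 \left(-9\right)^{3} + 28 \left(-9\right)^{2}\right) = \left(-38\right) \left(-37\right) - \left(-9 + 2 \left(-729\right) + 28 \cdot 81\right) = 1406 - \left(-9 - 1458 + 2268\right) = 1406 - 801 = 605$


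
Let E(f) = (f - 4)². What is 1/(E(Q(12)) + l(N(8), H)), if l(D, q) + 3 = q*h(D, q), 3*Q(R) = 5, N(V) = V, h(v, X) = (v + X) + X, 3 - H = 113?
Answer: 9/209902 ≈ 4.2877e-5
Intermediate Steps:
H = -110 (H = 3 - 1*113 = 3 - 113 = -110)
h(v, X) = v + 2*X (h(v, X) = (X + v) + X = v + 2*X)
Q(R) = 5/3 (Q(R) = (⅓)*5 = 5/3)
E(f) = (-4 + f)²
l(D, q) = -3 + q*(D + 2*q)
1/(E(Q(12)) + l(N(8), H)) = 1/((-4 + 5/3)² + (-3 - 110*(8 + 2*(-110)))) = 1/((-7/3)² + (-3 - 110*(8 - 220))) = 1/(49/9 + (-3 - 110*(-212))) = 1/(49/9 + (-3 + 23320)) = 1/(49/9 + 23317) = 1/(209902/9) = 9/209902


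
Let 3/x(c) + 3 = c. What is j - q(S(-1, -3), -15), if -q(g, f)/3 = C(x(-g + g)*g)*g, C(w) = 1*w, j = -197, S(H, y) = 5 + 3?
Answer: -389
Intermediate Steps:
S(H, y) = 8
x(c) = 3/(-3 + c)
C(w) = w
q(g, f) = 3*g² (q(g, f) = -3*(3/(-3 + (-g + g)))*g*g = -3*(3/(-3 + 0))*g*g = -3*(3/(-3))*g*g = -3*(3*(-⅓))*g*g = -3*(-g)*g = -(-3)*g² = 3*g²)
j - q(S(-1, -3), -15) = -197 - 3*8² = -197 - 3*64 = -197 - 1*192 = -197 - 192 = -389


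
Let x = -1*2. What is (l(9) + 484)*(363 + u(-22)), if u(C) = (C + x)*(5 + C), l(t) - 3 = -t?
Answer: 368538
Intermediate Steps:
x = -2
l(t) = 3 - t
u(C) = (-2 + C)*(5 + C) (u(C) = (C - 2)*(5 + C) = (-2 + C)*(5 + C))
(l(9) + 484)*(363 + u(-22)) = ((3 - 1*9) + 484)*(363 + (-10 + (-22)**2 + 3*(-22))) = ((3 - 9) + 484)*(363 + (-10 + 484 - 66)) = (-6 + 484)*(363 + 408) = 478*771 = 368538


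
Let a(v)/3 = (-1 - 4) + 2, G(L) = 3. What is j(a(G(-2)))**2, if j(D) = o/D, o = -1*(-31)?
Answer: 961/81 ≈ 11.864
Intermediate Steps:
o = 31
a(v) = -9 (a(v) = 3*((-1 - 4) + 2) = 3*(-5 + 2) = 3*(-3) = -9)
j(D) = 31/D
j(a(G(-2)))**2 = (31/(-9))**2 = (31*(-1/9))**2 = (-31/9)**2 = 961/81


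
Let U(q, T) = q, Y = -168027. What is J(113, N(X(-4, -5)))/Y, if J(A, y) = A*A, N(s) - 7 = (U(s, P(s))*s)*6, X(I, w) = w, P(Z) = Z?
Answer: -12769/168027 ≈ -0.075994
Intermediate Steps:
N(s) = 7 + 6*s² (N(s) = 7 + (s*s)*6 = 7 + s²*6 = 7 + 6*s²)
J(A, y) = A²
J(113, N(X(-4, -5)))/Y = 113²/(-168027) = 12769*(-1/168027) = -12769/168027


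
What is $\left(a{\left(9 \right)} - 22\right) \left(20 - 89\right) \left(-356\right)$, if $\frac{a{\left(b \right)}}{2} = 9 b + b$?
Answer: $3881112$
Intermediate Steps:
$a{\left(b \right)} = 20 b$ ($a{\left(b \right)} = 2 \left(9 b + b\right) = 2 \cdot 10 b = 20 b$)
$\left(a{\left(9 \right)} - 22\right) \left(20 - 89\right) \left(-356\right) = \left(20 \cdot 9 - 22\right) \left(20 - 89\right) \left(-356\right) = \left(180 + \left(-38 + 16\right)\right) \left(-69\right) \left(-356\right) = \left(180 - 22\right) \left(-69\right) \left(-356\right) = 158 \left(-69\right) \left(-356\right) = \left(-10902\right) \left(-356\right) = 3881112$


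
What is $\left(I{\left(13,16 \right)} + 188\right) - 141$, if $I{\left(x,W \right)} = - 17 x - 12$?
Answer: $-186$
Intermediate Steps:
$I{\left(x,W \right)} = -12 - 17 x$
$\left(I{\left(13,16 \right)} + 188\right) - 141 = \left(\left(-12 - 221\right) + 188\right) - 141 = \left(-233 + 188\right) - 141 = -45 - 141 = -186$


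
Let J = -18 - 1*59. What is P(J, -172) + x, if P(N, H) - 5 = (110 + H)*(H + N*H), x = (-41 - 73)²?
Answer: -797463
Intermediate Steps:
J = -77 (J = -18 - 59 = -77)
x = 12996 (x = (-114)² = 12996)
P(N, H) = 5 + (110 + H)*(H + H*N) (P(N, H) = 5 + (110 + H)*(H + N*H) = 5 + (110 + H)*(H + H*N))
P(J, -172) + x = (5 + (-172)² + 110*(-172) - 77*(-172)² + 110*(-172)*(-77)) + 12996 = (5 + 29584 - 18920 - 77*29584 + 1456840) + 12996 = (5 + 29584 - 18920 - 2277968 + 1456840) + 12996 = -810459 + 12996 = -797463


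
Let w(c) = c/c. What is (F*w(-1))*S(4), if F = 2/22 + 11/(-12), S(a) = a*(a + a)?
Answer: -872/33 ≈ -26.424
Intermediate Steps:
S(a) = 2*a**2 (S(a) = a*(2*a) = 2*a**2)
F = -109/132 (F = 2*(1/22) + 11*(-1/12) = 1/11 - 11/12 = -109/132 ≈ -0.82576)
w(c) = 1
(F*w(-1))*S(4) = (-109/132*1)*(2*4**2) = -109*16/66 = -109/132*32 = -872/33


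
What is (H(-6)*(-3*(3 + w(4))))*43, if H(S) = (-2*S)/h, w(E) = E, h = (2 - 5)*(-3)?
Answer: -1204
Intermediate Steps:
h = 9 (h = -3*(-3) = 9)
H(S) = -2*S/9
(H(-6)*(-3*(3 + w(4))))*43 = ((-2/9*(-6))*(-3*(3 + 4)))*43 = (4*(-3*7)/3)*43 = ((4/3)*(-21))*43 = -28*43 = -1204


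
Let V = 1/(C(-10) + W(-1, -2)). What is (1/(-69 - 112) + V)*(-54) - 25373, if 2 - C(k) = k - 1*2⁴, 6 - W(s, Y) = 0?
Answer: -78076690/3077 ≈ -25374.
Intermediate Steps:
W(s, Y) = 6 (W(s, Y) = 6 - 1*0 = 6 + 0 = 6)
C(k) = 18 - k (C(k) = 2 - (k - 1*2⁴) = 2 - (k - 1*16) = 2 - (k - 16) = 2 - (-16 + k) = 2 + (16 - k) = 18 - k)
V = 1/34 (V = 1/((18 - 1*(-10)) + 6) = 1/((18 + 10) + 6) = 1/(28 + 6) = 1/34 ≈ 0.029412)
(1/(-69 - 112) + V)*(-54) - 25373 = (1/(-69 - 112) + 1/34)*(-54) - 25373 = (1/(-181) + 1/34)*(-54) - 25373 = (-1/181 + 1/34)*(-54) - 25373 = (147/6154)*(-54) - 25373 = -3969/3077 - 25373 = -78076690/3077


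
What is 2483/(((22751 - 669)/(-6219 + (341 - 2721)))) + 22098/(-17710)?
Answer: -189309896053/195536110 ≈ -968.16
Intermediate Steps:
2483/(((22751 - 669)/(-6219 + (341 - 2721)))) + 22098/(-17710) = 2483/((22082/(-6219 - 2380))) + 22098*(-1/17710) = 2483/((22082/(-8599))) - 11049/8855 = 2483/((22082*(-1/8599))) - 11049/8855 = 2483/(-22082/8599) - 11049/8855 = 2483*(-8599/22082) - 11049/8855 = -21351317/22082 - 11049/8855 = -189309896053/195536110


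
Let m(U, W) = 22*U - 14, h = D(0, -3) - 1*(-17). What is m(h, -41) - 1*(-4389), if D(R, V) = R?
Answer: 4749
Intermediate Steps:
h = 17 (h = 0 - 1*(-17) = 0 + 17 = 17)
m(U, W) = -14 + 22*U
m(h, -41) - 1*(-4389) = (-14 + 22*17) - 1*(-4389) = (-14 + 374) + 4389 = 360 + 4389 = 4749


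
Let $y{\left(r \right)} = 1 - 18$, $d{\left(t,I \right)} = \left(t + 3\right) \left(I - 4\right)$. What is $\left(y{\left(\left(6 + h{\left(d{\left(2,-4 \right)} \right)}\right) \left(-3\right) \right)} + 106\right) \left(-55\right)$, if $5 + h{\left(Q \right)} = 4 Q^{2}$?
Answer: $-4895$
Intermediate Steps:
$d{\left(t,I \right)} = \left(-4 + I\right) \left(3 + t\right)$ ($d{\left(t,I \right)} = \left(3 + t\right) \left(-4 + I\right) = \left(-4 + I\right) \left(3 + t\right)$)
$h{\left(Q \right)} = -5 + 4 Q^{2}$
$y{\left(r \right)} = -17$ ($y{\left(r \right)} = 1 - 18 = -17$)
$\left(y{\left(\left(6 + h{\left(d{\left(2,-4 \right)} \right)}\right) \left(-3\right) \right)} + 106\right) \left(-55\right) = \left(-17 + 106\right) \left(-55\right) = 89 \left(-55\right) = -4895$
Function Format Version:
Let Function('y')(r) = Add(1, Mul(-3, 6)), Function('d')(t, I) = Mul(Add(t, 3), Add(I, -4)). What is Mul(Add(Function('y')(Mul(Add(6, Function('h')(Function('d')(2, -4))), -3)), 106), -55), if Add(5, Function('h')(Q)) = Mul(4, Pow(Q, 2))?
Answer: -4895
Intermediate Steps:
Function('d')(t, I) = Mul(Add(-4, I), Add(3, t)) (Function('d')(t, I) = Mul(Add(3, t), Add(-4, I)) = Mul(Add(-4, I), Add(3, t)))
Function('h')(Q) = Add(-5, Mul(4, Pow(Q, 2)))
Function('y')(r) = -17 (Function('y')(r) = Add(1, -18) = -17)
Mul(Add(Function('y')(Mul(Add(6, Function('h')(Function('d')(2, -4))), -3)), 106), -55) = Mul(Add(-17, 106), -55) = Mul(89, -55) = -4895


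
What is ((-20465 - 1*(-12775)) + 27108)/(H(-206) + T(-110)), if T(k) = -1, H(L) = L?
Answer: -19418/207 ≈ -93.807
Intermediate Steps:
((-20465 - 1*(-12775)) + 27108)/(H(-206) + T(-110)) = ((-20465 - 1*(-12775)) + 27108)/(-206 - 1) = ((-20465 + 12775) + 27108)/(-207) = (-7690 + 27108)*(-1/207) = 19418*(-1/207) = -19418/207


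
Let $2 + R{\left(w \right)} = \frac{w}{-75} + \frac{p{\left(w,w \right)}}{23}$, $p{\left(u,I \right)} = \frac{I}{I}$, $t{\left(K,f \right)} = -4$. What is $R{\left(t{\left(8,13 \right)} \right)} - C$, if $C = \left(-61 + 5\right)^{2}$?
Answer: $- \frac{5412883}{1725} \approx -3137.9$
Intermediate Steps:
$C = 3136$ ($C = \left(-56\right)^{2} = 3136$)
$p{\left(u,I \right)} = 1$
$R{\left(w \right)} = - \frac{45}{23} - \frac{w}{75}$ ($R{\left(w \right)} = -2 + \left(\frac{w}{-75} + 1 \cdot \frac{1}{23}\right) = -2 + \left(w \left(- \frac{1}{75}\right) + 1 \cdot \frac{1}{23}\right) = -2 - \left(- \frac{1}{23} + \frac{w}{75}\right) = - \frac{45}{23} - \frac{w}{75}$)
$R{\left(t{\left(8,13 \right)} \right)} - C = \left(- \frac{45}{23} - - \frac{4}{75}\right) - 3136 = \left(- \frac{45}{23} + \frac{4}{75}\right) - 3136 = - \frac{3283}{1725} - 3136 = - \frac{5412883}{1725}$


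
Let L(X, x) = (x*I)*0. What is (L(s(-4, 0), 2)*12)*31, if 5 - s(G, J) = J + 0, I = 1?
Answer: 0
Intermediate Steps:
s(G, J) = 5 - J (s(G, J) = 5 - (J + 0) = 5 - J)
L(X, x) = 0 (L(X, x) = (x*1)*0 = x*0 = 0)
(L(s(-4, 0), 2)*12)*31 = (0*12)*31 = 0*31 = 0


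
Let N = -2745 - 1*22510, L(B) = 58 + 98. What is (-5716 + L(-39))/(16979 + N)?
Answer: 1390/2069 ≈ 0.67182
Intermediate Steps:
L(B) = 156
N = -25255 (N = -2745 - 22510 = -25255)
(-5716 + L(-39))/(16979 + N) = (-5716 + 156)/(16979 - 25255) = -5560/(-8276) = -5560*(-1/8276) = 1390/2069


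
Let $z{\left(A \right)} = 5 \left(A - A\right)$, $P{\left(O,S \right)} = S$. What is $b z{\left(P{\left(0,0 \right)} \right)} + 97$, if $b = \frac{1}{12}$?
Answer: $97$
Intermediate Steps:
$z{\left(A \right)} = 0$ ($z{\left(A \right)} = 5 \cdot 0 = 0$)
$b = \frac{1}{12} \approx 0.083333$
$b z{\left(P{\left(0,0 \right)} \right)} + 97 = \frac{1}{12} \cdot 0 + 97 = 0 + 97 = 97$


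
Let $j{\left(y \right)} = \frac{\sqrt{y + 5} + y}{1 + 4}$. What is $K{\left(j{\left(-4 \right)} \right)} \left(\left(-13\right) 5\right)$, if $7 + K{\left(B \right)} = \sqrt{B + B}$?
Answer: $455 - 13 i \sqrt{30} \approx 455.0 - 71.204 i$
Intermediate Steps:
$j{\left(y \right)} = \frac{y}{5} + \frac{\sqrt{5 + y}}{5}$ ($j{\left(y \right)} = \frac{\sqrt{5 + y} + y}{5} = \left(y + \sqrt{5 + y}\right) \frac{1}{5} = \frac{y}{5} + \frac{\sqrt{5 + y}}{5}$)
$K{\left(B \right)} = -7 + \sqrt{2} \sqrt{B}$ ($K{\left(B \right)} = -7 + \sqrt{B + B} = -7 + \sqrt{2 B} = -7 + \sqrt{2} \sqrt{B}$)
$K{\left(j{\left(-4 \right)} \right)} \left(\left(-13\right) 5\right) = \left(-7 + \sqrt{2} \sqrt{\frac{1}{5} \left(-4\right) + \frac{\sqrt{5 - 4}}{5}}\right) \left(\left(-13\right) 5\right) = \left(-7 + \sqrt{2} \sqrt{- \frac{4}{5} + \frac{\sqrt{1}}{5}}\right) \left(-65\right) = \left(-7 + \sqrt{2} \sqrt{- \frac{4}{5} + \frac{1}{5} \cdot 1}\right) \left(-65\right) = \left(-7 + \sqrt{2} \sqrt{- \frac{4}{5} + \frac{1}{5}}\right) \left(-65\right) = \left(-7 + \sqrt{2} \sqrt{- \frac{3}{5}}\right) \left(-65\right) = \left(-7 + \sqrt{2} \frac{i \sqrt{15}}{5}\right) \left(-65\right) = \left(-7 + \frac{i \sqrt{30}}{5}\right) \left(-65\right) = 455 - 13 i \sqrt{30}$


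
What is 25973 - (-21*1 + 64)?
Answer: 25930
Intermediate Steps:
25973 - (-21*1 + 64) = 25973 - (-21 + 64) = 25973 - 1*43 = 25973 - 43 = 25930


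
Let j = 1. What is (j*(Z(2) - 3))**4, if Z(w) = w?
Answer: 1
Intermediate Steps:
(j*(Z(2) - 3))**4 = (1*(2 - 3))**4 = (1*(-1))**4 = (-1)**4 = 1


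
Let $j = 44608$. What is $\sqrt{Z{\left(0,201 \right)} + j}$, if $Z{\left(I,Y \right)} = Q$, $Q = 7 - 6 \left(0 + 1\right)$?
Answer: $\sqrt{44609} \approx 211.21$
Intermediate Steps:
$Q = 1$ ($Q = 7 - 6 = 1$)
$Z{\left(I,Y \right)} = 1$
$\sqrt{Z{\left(0,201 \right)} + j} = \sqrt{1 + 44608} = \sqrt{44609}$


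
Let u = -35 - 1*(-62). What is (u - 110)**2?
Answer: 6889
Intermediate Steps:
u = 27 (u = -35 + 62 = 27)
(u - 110)**2 = (27 - 110)**2 = (-83)**2 = 6889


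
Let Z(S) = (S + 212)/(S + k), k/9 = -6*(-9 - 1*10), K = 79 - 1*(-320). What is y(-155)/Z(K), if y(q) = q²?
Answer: 34235625/611 ≈ 56032.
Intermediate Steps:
K = 399 (K = 79 + 320 = 399)
k = 1026 (k = 9*(-6*(-9 - 1*10)) = 9*(-6*(-9 - 10)) = 9*(-6*(-19)) = 9*114 = 1026)
Z(S) = (212 + S)/(1026 + S) (Z(S) = (S + 212)/(S + 1026) = (212 + S)/(1026 + S))
y(-155)/Z(K) = (-155)²/(((212 + 399)/(1026 + 399))) = 24025/((611/1425)) = 24025/(((1/1425)*611)) = 24025/(611/1425) = 24025*(1425/611) = 34235625/611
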